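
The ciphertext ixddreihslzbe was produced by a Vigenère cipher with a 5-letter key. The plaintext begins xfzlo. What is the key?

lsesd

Subtract each crib letter from the matching ciphertext letter (mod 26):
i(8)−x(23)=-15≡11 → l
x(23)−f(5)=18 → s
d(3)−z(25)=-22≡4 → e
d(3)−l(11)=-8≡18 → s
r(17)−o(14)=3 → d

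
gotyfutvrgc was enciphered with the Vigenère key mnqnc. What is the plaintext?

ubdldigfeeq

Repeat the key across the ciphertext: mnqncmnqncm
g(6)−m(12): -6≡20 → u
o(14)−n(13): 1 → b
t(19)−q(16): 3 → d
y(24)−n(13): 11 → l
f(5)−c(2): 3 → d
u(20)−m(12): 8 → i
t(19)−n(13): 6 → g
v(21)−q(16): 5 → f
r(17)−n(13): 4 → e
g(6)−c(2): 4 → e
c(2)−m(12): -10≡16 → q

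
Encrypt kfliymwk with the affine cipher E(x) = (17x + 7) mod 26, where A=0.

k(10): 17·10+7=177≡21 → v
f(5): 17·5+7=92≡14 → o
l(11): 17·11+7=194≡12 → m
i(8): 17·8+7=143≡13 → n
y(24): 17·24+7=415≡25 → z
m(12): 17·12+7=211≡3 → d
w(22): 17·22+7=381≡17 → r
k(10): 17·10+7=177≡21 → v

vomnzdrv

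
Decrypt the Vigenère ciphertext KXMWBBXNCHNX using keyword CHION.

IQEIOZQFOULQ

Repeat the key across the ciphertext: CHIONCHIONCH
K(10)−C(2): 8 → I
X(23)−H(7): 16 → Q
M(12)−I(8): 4 → E
W(22)−O(14): 8 → I
B(1)−N(13): -12≡14 → O
B(1)−C(2): -1≡25 → Z
X(23)−H(7): 16 → Q
N(13)−I(8): 5 → F
C(2)−O(14): -12≡14 → O
H(7)−N(13): -6≡20 → U
N(13)−C(2): 11 → L
X(23)−H(7): 16 → Q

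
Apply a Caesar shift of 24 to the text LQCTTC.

L(11): 11+24=35≡9 → J
Q(16): 16+24=40≡14 → O
C(2): 2+24=26≡0 → A
T(19): 19+24=43≡17 → R
T(19): 19+24=43≡17 → R
C(2): 2+24=26≡0 → A

JOARRA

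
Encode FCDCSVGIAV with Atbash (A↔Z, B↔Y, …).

UXWXHETRZE

F(5) → U(20)
C(2) → X(23)
D(3) → W(22)
C(2) → X(23)
S(18) → H(7)
V(21) → E(4)
G(6) → T(19)
I(8) → R(17)
A(0) → Z(25)
V(21) → E(4)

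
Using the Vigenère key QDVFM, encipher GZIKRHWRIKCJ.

Repeat the key across the message: QDVFMQDVFMQD
G(6)+Q(16): 22 → W
Z(25)+D(3): 28≡2 → C
I(8)+V(21): 29≡3 → D
K(10)+F(5): 15 → P
R(17)+M(12): 29≡3 → D
H(7)+Q(16): 23 → X
W(22)+D(3): 25 → Z
R(17)+V(21): 38≡12 → M
I(8)+F(5): 13 → N
K(10)+M(12): 22 → W
C(2)+Q(16): 18 → S
J(9)+D(3): 12 → M

WCDPDXZMNWSM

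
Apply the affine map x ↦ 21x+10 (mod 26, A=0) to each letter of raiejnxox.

dkwqrxzsz

r(17): 21·17+10=367≡3 → d
a(0): 21·0+10=10 → k
i(8): 21·8+10=178≡22 → w
e(4): 21·4+10=94≡16 → q
j(9): 21·9+10=199≡17 → r
n(13): 21·13+10=283≡23 → x
x(23): 21·23+10=493≡25 → z
o(14): 21·14+10=304≡18 → s
x(23): 21·23+10=493≡25 → z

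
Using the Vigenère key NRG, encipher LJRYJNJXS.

YAXLATWOY

Repeat the key across the message: NRGNRGNRG
L(11)+N(13): 24 → Y
J(9)+R(17): 26≡0 → A
R(17)+G(6): 23 → X
Y(24)+N(13): 37≡11 → L
J(9)+R(17): 26≡0 → A
N(13)+G(6): 19 → T
J(9)+N(13): 22 → W
X(23)+R(17): 40≡14 → O
S(18)+G(6): 24 → Y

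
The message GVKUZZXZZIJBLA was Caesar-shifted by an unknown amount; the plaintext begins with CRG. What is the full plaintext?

CRGQVVTVVEFXHW

From the crib: G(6)−C(2)=4, so the shift is 4.
Subtract 4 from each ciphertext letter:
G(6): 6−4=2 → C
V(21): 21−4=17 → R
K(10): 10−4=6 → G
U(20): 20−4=16 → Q
Z(25): 25−4=21 → V
Z(25): 25−4=21 → V
X(23): 23−4=19 → T
Z(25): 25−4=21 → V
Z(25): 25−4=21 → V
I(8): 8−4=4 → E
J(9): 9−4=5 → F
B(1): 1−4=-3≡23 → X
L(11): 11−4=7 → H
A(0): 0−4=-4≡22 → W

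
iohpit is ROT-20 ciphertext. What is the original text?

ounvoz

i(8): 8−20=-12≡14 → o
o(14): 14−20=-6≡20 → u
h(7): 7−20=-13≡13 → n
p(15): 15−20=-5≡21 → v
i(8): 8−20=-12≡14 → o
t(19): 19−20=-1≡25 → z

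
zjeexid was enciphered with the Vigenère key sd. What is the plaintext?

hgmbffl

Repeat the key across the ciphertext: sdsdsds
z(25)−s(18): 7 → h
j(9)−d(3): 6 → g
e(4)−s(18): -14≡12 → m
e(4)−d(3): 1 → b
x(23)−s(18): 5 → f
i(8)−d(3): 5 → f
d(3)−s(18): -15≡11 → l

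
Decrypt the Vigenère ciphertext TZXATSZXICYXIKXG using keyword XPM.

Repeat the key across the ciphertext: XPMXPMXPMXPMXPMX
T(19)−X(23): -4≡22 → W
Z(25)−P(15): 10 → K
X(23)−M(12): 11 → L
A(0)−X(23): -23≡3 → D
T(19)−P(15): 4 → E
S(18)−M(12): 6 → G
Z(25)−X(23): 2 → C
X(23)−P(15): 8 → I
I(8)−M(12): -4≡22 → W
C(2)−X(23): -21≡5 → F
Y(24)−P(15): 9 → J
X(23)−M(12): 11 → L
I(8)−X(23): -15≡11 → L
K(10)−P(15): -5≡21 → V
X(23)−M(12): 11 → L
G(6)−X(23): -17≡9 → J

WKLDEGCIWFJLLVLJ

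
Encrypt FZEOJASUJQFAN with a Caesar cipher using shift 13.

SMRBWNFHWDSNA

F(5): 5+13=18 → S
Z(25): 25+13=38≡12 → M
E(4): 4+13=17 → R
O(14): 14+13=27≡1 → B
J(9): 9+13=22 → W
A(0): 0+13=13 → N
S(18): 18+13=31≡5 → F
U(20): 20+13=33≡7 → H
J(9): 9+13=22 → W
Q(16): 16+13=29≡3 → D
F(5): 5+13=18 → S
A(0): 0+13=13 → N
N(13): 13+13=26≡0 → A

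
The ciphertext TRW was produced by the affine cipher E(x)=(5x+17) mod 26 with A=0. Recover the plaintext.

The inverse of 5 mod 26 is 21, since 5·21=105≡1. Apply D(y)=21·(y−17) mod 26:
T(19): 21·(19−17)=42≡16 → Q
R(17): 21·(17−17)=0 → A
W(22): 21·(22−17)=105≡1 → B

QAB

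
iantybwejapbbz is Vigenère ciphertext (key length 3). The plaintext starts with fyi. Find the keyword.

Subtract each crib letter from the matching ciphertext letter (mod 26):
i(8)−f(5)=3 → d
a(0)−y(24)=-24≡2 → c
n(13)−i(8)=5 → f

dcf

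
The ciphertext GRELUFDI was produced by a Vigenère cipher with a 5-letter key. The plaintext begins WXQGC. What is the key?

KUOFS

Subtract each crib letter from the matching ciphertext letter (mod 26):
G(6)−W(22)=-16≡10 → K
R(17)−X(23)=-6≡20 → U
E(4)−Q(16)=-12≡14 → O
L(11)−G(6)=5 → F
U(20)−C(2)=18 → S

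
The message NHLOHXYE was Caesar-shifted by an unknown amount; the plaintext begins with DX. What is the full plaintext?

From the crib: N(13)−D(3)=10, so the shift is 10.
Subtract 10 from each ciphertext letter:
N(13): 13−10=3 → D
H(7): 7−10=-3≡23 → X
L(11): 11−10=1 → B
O(14): 14−10=4 → E
H(7): 7−10=-3≡23 → X
X(23): 23−10=13 → N
Y(24): 24−10=14 → O
E(4): 4−10=-6≡20 → U

DXBEXNOU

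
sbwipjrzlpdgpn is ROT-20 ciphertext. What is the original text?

s(18): 18−20=-2≡24 → y
b(1): 1−20=-19≡7 → h
w(22): 22−20=2 → c
i(8): 8−20=-12≡14 → o
p(15): 15−20=-5≡21 → v
j(9): 9−20=-11≡15 → p
r(17): 17−20=-3≡23 → x
z(25): 25−20=5 → f
l(11): 11−20=-9≡17 → r
p(15): 15−20=-5≡21 → v
d(3): 3−20=-17≡9 → j
g(6): 6−20=-14≡12 → m
p(15): 15−20=-5≡21 → v
n(13): 13−20=-7≡19 → t

yhcovpxfrvjmvt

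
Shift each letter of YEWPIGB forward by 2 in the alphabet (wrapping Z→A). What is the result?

AGYRKID

Y(24): 24+2=26≡0 → A
E(4): 4+2=6 → G
W(22): 22+2=24 → Y
P(15): 15+2=17 → R
I(8): 8+2=10 → K
G(6): 6+2=8 → I
B(1): 1+2=3 → D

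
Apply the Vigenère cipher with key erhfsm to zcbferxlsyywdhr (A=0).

dtikwdbczdqihyy

Repeat the key across the message: erhfsmerhfsmerh
z(25)+e(4): 29≡3 → d
c(2)+r(17): 19 → t
b(1)+h(7): 8 → i
f(5)+f(5): 10 → k
e(4)+s(18): 22 → w
r(17)+m(12): 29≡3 → d
x(23)+e(4): 27≡1 → b
l(11)+r(17): 28≡2 → c
s(18)+h(7): 25 → z
y(24)+f(5): 29≡3 → d
y(24)+s(18): 42≡16 → q
w(22)+m(12): 34≡8 → i
d(3)+e(4): 7 → h
h(7)+r(17): 24 → y
r(17)+h(7): 24 → y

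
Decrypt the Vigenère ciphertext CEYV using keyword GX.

Repeat the key across the ciphertext: GXGX
C(2)−G(6): -4≡22 → W
E(4)−X(23): -19≡7 → H
Y(24)−G(6): 18 → S
V(21)−X(23): -2≡24 → Y

WHSY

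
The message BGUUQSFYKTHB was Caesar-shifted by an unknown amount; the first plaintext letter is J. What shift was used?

From the crib: B(1)−J(9)=-8≡18, so the shift is 18.

18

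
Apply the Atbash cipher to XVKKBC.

CEPPYX

X(23) → C(2)
V(21) → E(4)
K(10) → P(15)
K(10) → P(15)
B(1) → Y(24)
C(2) → X(23)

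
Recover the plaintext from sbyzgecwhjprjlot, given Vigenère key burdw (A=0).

Repeat the key across the ciphertext: burdwburdwburdwb
s(18)−b(1): 17 → r
b(1)−u(20): -19≡7 → h
y(24)−r(17): 7 → h
z(25)−d(3): 22 → w
g(6)−w(22): -16≡10 → k
e(4)−b(1): 3 → d
c(2)−u(20): -18≡8 → i
w(22)−r(17): 5 → f
h(7)−d(3): 4 → e
j(9)−w(22): -13≡13 → n
p(15)−b(1): 14 → o
r(17)−u(20): -3≡23 → x
j(9)−r(17): -8≡18 → s
l(11)−d(3): 8 → i
o(14)−w(22): -8≡18 → s
t(19)−b(1): 18 → s

rhhwkdifenoxsiss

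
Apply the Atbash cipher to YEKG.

BVPT

Y(24) → B(1)
E(4) → V(21)
K(10) → P(15)
G(6) → T(19)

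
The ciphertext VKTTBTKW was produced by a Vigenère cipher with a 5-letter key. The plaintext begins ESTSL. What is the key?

Subtract each crib letter from the matching ciphertext letter (mod 26):
V(21)−E(4)=17 → R
K(10)−S(18)=-8≡18 → S
T(19)−T(19)=0 → A
T(19)−S(18)=1 → B
B(1)−L(11)=-10≡16 → Q

RSABQ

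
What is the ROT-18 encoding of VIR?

V(21): 21+18=39≡13 → N
I(8): 8+18=26≡0 → A
R(17): 17+18=35≡9 → J

NAJ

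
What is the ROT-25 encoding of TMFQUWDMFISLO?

T(19): 19+25=44≡18 → S
M(12): 12+25=37≡11 → L
F(5): 5+25=30≡4 → E
Q(16): 16+25=41≡15 → P
U(20): 20+25=45≡19 → T
W(22): 22+25=47≡21 → V
D(3): 3+25=28≡2 → C
M(12): 12+25=37≡11 → L
F(5): 5+25=30≡4 → E
I(8): 8+25=33≡7 → H
S(18): 18+25=43≡17 → R
L(11): 11+25=36≡10 → K
O(14): 14+25=39≡13 → N

SLEPTVCLEHRKN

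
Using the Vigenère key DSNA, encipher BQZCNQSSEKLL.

EIMCQIFSHCYL

Repeat the key across the message: DSNADSNADSNA
B(1)+D(3): 4 → E
Q(16)+S(18): 34≡8 → I
Z(25)+N(13): 38≡12 → M
C(2)+A(0): 2 → C
N(13)+D(3): 16 → Q
Q(16)+S(18): 34≡8 → I
S(18)+N(13): 31≡5 → F
S(18)+A(0): 18 → S
E(4)+D(3): 7 → H
K(10)+S(18): 28≡2 → C
L(11)+N(13): 24 → Y
L(11)+A(0): 11 → L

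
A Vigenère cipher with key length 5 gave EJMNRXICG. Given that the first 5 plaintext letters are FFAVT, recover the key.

Subtract each crib letter from the matching ciphertext letter (mod 26):
E(4)−F(5)=-1≡25 → Z
J(9)−F(5)=4 → E
M(12)−A(0)=12 → M
N(13)−V(21)=-8≡18 → S
R(17)−T(19)=-2≡24 → Y

ZEMSY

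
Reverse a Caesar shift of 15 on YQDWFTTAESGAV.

JBOHQEELPDRLG

Y(24): 24−15=9 → J
Q(16): 16−15=1 → B
D(3): 3−15=-12≡14 → O
W(22): 22−15=7 → H
F(5): 5−15=-10≡16 → Q
T(19): 19−15=4 → E
T(19): 19−15=4 → E
A(0): 0−15=-15≡11 → L
E(4): 4−15=-11≡15 → P
S(18): 18−15=3 → D
G(6): 6−15=-9≡17 → R
A(0): 0−15=-15≡11 → L
V(21): 21−15=6 → G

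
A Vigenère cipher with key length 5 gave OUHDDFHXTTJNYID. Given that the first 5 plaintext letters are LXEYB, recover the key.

DXDFC

Subtract each crib letter from the matching ciphertext letter (mod 26):
O(14)−L(11)=3 → D
U(20)−X(23)=-3≡23 → X
H(7)−E(4)=3 → D
D(3)−Y(24)=-21≡5 → F
D(3)−B(1)=2 → C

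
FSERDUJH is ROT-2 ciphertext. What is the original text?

DQCPBSHF

F(5): 5−2=3 → D
S(18): 18−2=16 → Q
E(4): 4−2=2 → C
R(17): 17−2=15 → P
D(3): 3−2=1 → B
U(20): 20−2=18 → S
J(9): 9−2=7 → H
H(7): 7−2=5 → F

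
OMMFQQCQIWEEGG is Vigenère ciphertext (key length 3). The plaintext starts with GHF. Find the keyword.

IFH

Subtract each crib letter from the matching ciphertext letter (mod 26):
O(14)−G(6)=8 → I
M(12)−H(7)=5 → F
M(12)−F(5)=7 → H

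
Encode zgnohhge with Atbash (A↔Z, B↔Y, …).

z(25) → a(0)
g(6) → t(19)
n(13) → m(12)
o(14) → l(11)
h(7) → s(18)
h(7) → s(18)
g(6) → t(19)
e(4) → v(21)

atmlsstv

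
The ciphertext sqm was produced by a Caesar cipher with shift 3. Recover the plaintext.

pnj

s(18): 18−3=15 → p
q(16): 16−3=13 → n
m(12): 12−3=9 → j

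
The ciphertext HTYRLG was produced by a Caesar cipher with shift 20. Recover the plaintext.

H(7): 7−20=-13≡13 → N
T(19): 19−20=-1≡25 → Z
Y(24): 24−20=4 → E
R(17): 17−20=-3≡23 → X
L(11): 11−20=-9≡17 → R
G(6): 6−20=-14≡12 → M

NZEXRM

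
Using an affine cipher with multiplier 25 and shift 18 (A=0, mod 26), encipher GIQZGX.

MKCTMV

G(6): 25·6+18=168≡12 → M
I(8): 25·8+18=218≡10 → K
Q(16): 25·16+18=418≡2 → C
Z(25): 25·25+18=643≡19 → T
G(6): 25·6+18=168≡12 → M
X(23): 25·23+18=593≡21 → V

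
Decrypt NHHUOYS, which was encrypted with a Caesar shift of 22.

N(13): 13−22=-9≡17 → R
H(7): 7−22=-15≡11 → L
H(7): 7−22=-15≡11 → L
U(20): 20−22=-2≡24 → Y
O(14): 14−22=-8≡18 → S
Y(24): 24−22=2 → C
S(18): 18−22=-4≡22 → W

RLLYSCW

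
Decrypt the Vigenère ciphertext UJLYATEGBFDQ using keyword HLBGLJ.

NYKSPKXVAZSH

Repeat the key across the ciphertext: HLBGLJHLBGLJ
U(20)−H(7): 13 → N
J(9)−L(11): -2≡24 → Y
L(11)−B(1): 10 → K
Y(24)−G(6): 18 → S
A(0)−L(11): -11≡15 → P
T(19)−J(9): 10 → K
E(4)−H(7): -3≡23 → X
G(6)−L(11): -5≡21 → V
B(1)−B(1): 0 → A
F(5)−G(6): -1≡25 → Z
D(3)−L(11): -8≡18 → S
Q(16)−J(9): 7 → H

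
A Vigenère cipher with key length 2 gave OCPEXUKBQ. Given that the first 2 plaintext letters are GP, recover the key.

Subtract each crib letter from the matching ciphertext letter (mod 26):
O(14)−G(6)=8 → I
C(2)−P(15)=-13≡13 → N

IN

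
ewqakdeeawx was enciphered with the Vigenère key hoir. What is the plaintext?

Repeat the key across the ciphertext: hoirhoirhoi
e(4)−h(7): -3≡23 → x
w(22)−o(14): 8 → i
q(16)−i(8): 8 → i
a(0)−r(17): -17≡9 → j
k(10)−h(7): 3 → d
d(3)−o(14): -11≡15 → p
e(4)−i(8): -4≡22 → w
e(4)−r(17): -13≡13 → n
a(0)−h(7): -7≡19 → t
w(22)−o(14): 8 → i
x(23)−i(8): 15 → p

xiijdpwntip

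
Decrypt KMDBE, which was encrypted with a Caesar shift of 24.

MOFDG

K(10): 10−24=-14≡12 → M
M(12): 12−24=-12≡14 → O
D(3): 3−24=-21≡5 → F
B(1): 1−24=-23≡3 → D
E(4): 4−24=-20≡6 → G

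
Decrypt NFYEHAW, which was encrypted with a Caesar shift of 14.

N(13): 13−14=-1≡25 → Z
F(5): 5−14=-9≡17 → R
Y(24): 24−14=10 → K
E(4): 4−14=-10≡16 → Q
H(7): 7−14=-7≡19 → T
A(0): 0−14=-14≡12 → M
W(22): 22−14=8 → I

ZRKQTMI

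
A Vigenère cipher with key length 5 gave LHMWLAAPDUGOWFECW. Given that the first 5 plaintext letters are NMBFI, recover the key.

Subtract each crib letter from the matching ciphertext letter (mod 26):
L(11)−N(13)=-2≡24 → Y
H(7)−M(12)=-5≡21 → V
M(12)−B(1)=11 → L
W(22)−F(5)=17 → R
L(11)−I(8)=3 → D

YVLRD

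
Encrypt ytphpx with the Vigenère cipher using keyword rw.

ppgdgt

Repeat the key across the message: rwrwrw
y(24)+r(17): 41≡15 → p
t(19)+w(22): 41≡15 → p
p(15)+r(17): 32≡6 → g
h(7)+w(22): 29≡3 → d
p(15)+r(17): 32≡6 → g
x(23)+w(22): 45≡19 → t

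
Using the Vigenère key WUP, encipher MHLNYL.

Repeat the key across the message: WUPWUP
M(12)+W(22): 34≡8 → I
H(7)+U(20): 27≡1 → B
L(11)+P(15): 26≡0 → A
N(13)+W(22): 35≡9 → J
Y(24)+U(20): 44≡18 → S
L(11)+P(15): 26≡0 → A

IBAJSA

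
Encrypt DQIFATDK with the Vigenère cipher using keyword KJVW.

NZDBKCYG

Repeat the key across the message: KJVWKJVW
D(3)+K(10): 13 → N
Q(16)+J(9): 25 → Z
I(8)+V(21): 29≡3 → D
F(5)+W(22): 27≡1 → B
A(0)+K(10): 10 → K
T(19)+J(9): 28≡2 → C
D(3)+V(21): 24 → Y
K(10)+W(22): 32≡6 → G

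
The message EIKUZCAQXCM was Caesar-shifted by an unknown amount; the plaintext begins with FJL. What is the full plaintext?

FJLVADBRYDN

From the crib: E(4)−F(5)=-1≡25, so the shift is 25.
Subtract 25 from each ciphertext letter:
E(4): 4−25=-21≡5 → F
I(8): 8−25=-17≡9 → J
K(10): 10−25=-15≡11 → L
U(20): 20−25=-5≡21 → V
Z(25): 25−25=0 → A
C(2): 2−25=-23≡3 → D
A(0): 0−25=-25≡1 → B
Q(16): 16−25=-9≡17 → R
X(23): 23−25=-2≡24 → Y
C(2): 2−25=-23≡3 → D
M(12): 12−25=-13≡13 → N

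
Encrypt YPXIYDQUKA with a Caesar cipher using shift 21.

TKSDTYLPFV

Y(24): 24+21=45≡19 → T
P(15): 15+21=36≡10 → K
X(23): 23+21=44≡18 → S
I(8): 8+21=29≡3 → D
Y(24): 24+21=45≡19 → T
D(3): 3+21=24 → Y
Q(16): 16+21=37≡11 → L
U(20): 20+21=41≡15 → P
K(10): 10+21=31≡5 → F
A(0): 0+21=21 → V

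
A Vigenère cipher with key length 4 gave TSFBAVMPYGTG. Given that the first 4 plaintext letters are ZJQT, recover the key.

UJPI

Subtract each crib letter from the matching ciphertext letter (mod 26):
T(19)−Z(25)=-6≡20 → U
S(18)−J(9)=9 → J
F(5)−Q(16)=-11≡15 → P
B(1)−T(19)=-18≡8 → I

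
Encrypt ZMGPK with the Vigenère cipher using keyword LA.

KMRPV

Repeat the key across the message: LALAL
Z(25)+L(11): 36≡10 → K
M(12)+A(0): 12 → M
G(6)+L(11): 17 → R
P(15)+A(0): 15 → P
K(10)+L(11): 21 → V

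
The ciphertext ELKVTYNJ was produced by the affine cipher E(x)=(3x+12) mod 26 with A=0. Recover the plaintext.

The inverse of 3 mod 26 is 9, since 3·9=27≡1. Apply D(y)=9·(y−12) mod 26:
E(4): 9·(4−12)=-72≡6 → G
L(11): 9·(11−12)=-9≡17 → R
K(10): 9·(10−12)=-18≡8 → I
V(21): 9·(21−12)=81≡3 → D
T(19): 9·(19−12)=63≡11 → L
Y(24): 9·(24−12)=108≡4 → E
N(13): 9·(13−12)=9 → J
J(9): 9·(9−12)=-27≡25 → Z

GRIDLEJZ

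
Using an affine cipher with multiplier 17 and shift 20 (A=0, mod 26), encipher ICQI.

I(8): 17·8+20=156≡0 → A
C(2): 17·2+20=54≡2 → C
Q(16): 17·16+20=292≡6 → G
I(8): 17·8+20=156≡0 → A

ACGA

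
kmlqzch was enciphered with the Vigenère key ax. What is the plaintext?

Repeat the key across the ciphertext: axaxaxa
k(10)−a(0): 10 → k
m(12)−x(23): -11≡15 → p
l(11)−a(0): 11 → l
q(16)−x(23): -7≡19 → t
z(25)−a(0): 25 → z
c(2)−x(23): -21≡5 → f
h(7)−a(0): 7 → h

kpltzfh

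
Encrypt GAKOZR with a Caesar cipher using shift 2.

ICMQBT

G(6): 6+2=8 → I
A(0): 0+2=2 → C
K(10): 10+2=12 → M
O(14): 14+2=16 → Q
Z(25): 25+2=27≡1 → B
R(17): 17+2=19 → T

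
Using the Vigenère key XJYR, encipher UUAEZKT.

RDYVWTR

Repeat the key across the message: XJYRXJY
U(20)+X(23): 43≡17 → R
U(20)+J(9): 29≡3 → D
A(0)+Y(24): 24 → Y
E(4)+R(17): 21 → V
Z(25)+X(23): 48≡22 → W
K(10)+J(9): 19 → T
T(19)+Y(24): 43≡17 → R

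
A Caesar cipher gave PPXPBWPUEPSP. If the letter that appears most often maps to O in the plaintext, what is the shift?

1

The most frequent ciphertext letter is P (appears 6 times).
P is position 15; O is position 14.
Shift = 1.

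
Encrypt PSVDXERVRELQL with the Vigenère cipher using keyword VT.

Repeat the key across the message: VTVTVTVTVTVTV
P(15)+V(21): 36≡10 → K
S(18)+T(19): 37≡11 → L
V(21)+V(21): 42≡16 → Q
D(3)+T(19): 22 → W
X(23)+V(21): 44≡18 → S
E(4)+T(19): 23 → X
R(17)+V(21): 38≡12 → M
V(21)+T(19): 40≡14 → O
R(17)+V(21): 38≡12 → M
E(4)+T(19): 23 → X
L(11)+V(21): 32≡6 → G
Q(16)+T(19): 35≡9 → J
L(11)+V(21): 32≡6 → G

KLQWSXMOMXGJG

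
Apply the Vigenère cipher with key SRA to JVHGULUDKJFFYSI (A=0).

BMHYLLMUKBWFQJI

Repeat the key across the message: SRASRASRASRASRA
J(9)+S(18): 27≡1 → B
V(21)+R(17): 38≡12 → M
H(7)+A(0): 7 → H
G(6)+S(18): 24 → Y
U(20)+R(17): 37≡11 → L
L(11)+A(0): 11 → L
U(20)+S(18): 38≡12 → M
D(3)+R(17): 20 → U
K(10)+A(0): 10 → K
J(9)+S(18): 27≡1 → B
F(5)+R(17): 22 → W
F(5)+A(0): 5 → F
Y(24)+S(18): 42≡16 → Q
S(18)+R(17): 35≡9 → J
I(8)+A(0): 8 → I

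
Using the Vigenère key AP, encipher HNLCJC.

Repeat the key across the message: APAPAP
H(7)+A(0): 7 → H
N(13)+P(15): 28≡2 → C
L(11)+A(0): 11 → L
C(2)+P(15): 17 → R
J(9)+A(0): 9 → J
C(2)+P(15): 17 → R

HCLRJR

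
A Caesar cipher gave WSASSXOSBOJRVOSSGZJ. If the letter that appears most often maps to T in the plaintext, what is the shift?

The most frequent ciphertext letter is S (appears 6 times).
S is position 18; T is position 19.
Shift = -1≡25.

25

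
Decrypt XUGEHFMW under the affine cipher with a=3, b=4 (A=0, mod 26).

POSABJUG

The inverse of 3 mod 26 is 9, since 3·9=27≡1. Apply D(y)=9·(y−4) mod 26:
X(23): 9·(23−4)=171≡15 → P
U(20): 9·(20−4)=144≡14 → O
G(6): 9·(6−4)=18 → S
E(4): 9·(4−4)=0 → A
H(7): 9·(7−4)=27≡1 → B
F(5): 9·(5−4)=9 → J
M(12): 9·(12−4)=72≡20 → U
W(22): 9·(22−4)=162≡6 → G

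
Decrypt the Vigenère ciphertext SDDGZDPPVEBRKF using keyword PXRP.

DGMRKGYAGHKCVI

Repeat the key across the ciphertext: PXRPPXRPPXRPPX
S(18)−P(15): 3 → D
D(3)−X(23): -20≡6 → G
D(3)−R(17): -14≡12 → M
G(6)−P(15): -9≡17 → R
Z(25)−P(15): 10 → K
D(3)−X(23): -20≡6 → G
P(15)−R(17): -2≡24 → Y
P(15)−P(15): 0 → A
V(21)−P(15): 6 → G
E(4)−X(23): -19≡7 → H
B(1)−R(17): -16≡10 → K
R(17)−P(15): 2 → C
K(10)−P(15): -5≡21 → V
F(5)−X(23): -18≡8 → I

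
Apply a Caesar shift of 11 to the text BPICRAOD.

B(1): 1+11=12 → M
P(15): 15+11=26≡0 → A
I(8): 8+11=19 → T
C(2): 2+11=13 → N
R(17): 17+11=28≡2 → C
A(0): 0+11=11 → L
O(14): 14+11=25 → Z
D(3): 3+11=14 → O

MATNCLZO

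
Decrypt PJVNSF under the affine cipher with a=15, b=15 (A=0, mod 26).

The inverse of 15 mod 26 is 7, since 15·7=105≡1. Apply D(y)=7·(y−15) mod 26:
P(15): 7·(15−15)=0 → A
J(9): 7·(9−15)=-42≡10 → K
V(21): 7·(21−15)=42≡16 → Q
N(13): 7·(13−15)=-14≡12 → M
S(18): 7·(18−15)=21 → V
F(5): 7·(5−15)=-70≡8 → I

AKQMVI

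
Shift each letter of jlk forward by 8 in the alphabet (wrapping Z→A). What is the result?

j(9): 9+8=17 → r
l(11): 11+8=19 → t
k(10): 10+8=18 → s

rts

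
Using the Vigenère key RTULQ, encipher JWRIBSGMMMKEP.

Repeat the key across the message: RTULQRTULQRTU
J(9)+R(17): 26≡0 → A
W(22)+T(19): 41≡15 → P
R(17)+U(20): 37≡11 → L
I(8)+L(11): 19 → T
B(1)+Q(16): 17 → R
S(18)+R(17): 35≡9 → J
G(6)+T(19): 25 → Z
M(12)+U(20): 32≡6 → G
M(12)+L(11): 23 → X
M(12)+Q(16): 28≡2 → C
K(10)+R(17): 27≡1 → B
E(4)+T(19): 23 → X
P(15)+U(20): 35≡9 → J

APLTRJZGXCBXJ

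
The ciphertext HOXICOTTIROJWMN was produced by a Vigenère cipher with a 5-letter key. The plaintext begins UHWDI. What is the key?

Subtract each crib letter from the matching ciphertext letter (mod 26):
H(7)−U(20)=-13≡13 → N
O(14)−H(7)=7 → H
X(23)−W(22)=1 → B
I(8)−D(3)=5 → F
C(2)−I(8)=-6≡20 → U

NHBFU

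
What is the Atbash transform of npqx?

n(13) → m(12)
p(15) → k(10)
q(16) → j(9)
x(23) → c(2)

mkjc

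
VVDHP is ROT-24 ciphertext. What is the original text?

XXFJR

V(21): 21−24=-3≡23 → X
V(21): 21−24=-3≡23 → X
D(3): 3−24=-21≡5 → F
H(7): 7−24=-17≡9 → J
P(15): 15−24=-9≡17 → R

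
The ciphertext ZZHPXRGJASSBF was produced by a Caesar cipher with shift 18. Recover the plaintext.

Z(25): 25−18=7 → H
Z(25): 25−18=7 → H
H(7): 7−18=-11≡15 → P
P(15): 15−18=-3≡23 → X
X(23): 23−18=5 → F
R(17): 17−18=-1≡25 → Z
G(6): 6−18=-12≡14 → O
J(9): 9−18=-9≡17 → R
A(0): 0−18=-18≡8 → I
S(18): 18−18=0 → A
S(18): 18−18=0 → A
B(1): 1−18=-17≡9 → J
F(5): 5−18=-13≡13 → N

HHPXFZORIAAJN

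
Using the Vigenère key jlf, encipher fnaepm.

oyfnar

Repeat the key across the message: jlfjlf
f(5)+j(9): 14 → o
n(13)+l(11): 24 → y
a(0)+f(5): 5 → f
e(4)+j(9): 13 → n
p(15)+l(11): 26≡0 → a
m(12)+f(5): 17 → r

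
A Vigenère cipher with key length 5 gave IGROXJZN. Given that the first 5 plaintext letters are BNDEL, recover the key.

HTOKM

Subtract each crib letter from the matching ciphertext letter (mod 26):
I(8)−B(1)=7 → H
G(6)−N(13)=-7≡19 → T
R(17)−D(3)=14 → O
O(14)−E(4)=10 → K
X(23)−L(11)=12 → M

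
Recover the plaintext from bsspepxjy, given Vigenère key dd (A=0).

Repeat the key across the ciphertext: ddddddddd
b(1)−d(3): -2≡24 → y
s(18)−d(3): 15 → p
s(18)−d(3): 15 → p
p(15)−d(3): 12 → m
e(4)−d(3): 1 → b
p(15)−d(3): 12 → m
x(23)−d(3): 20 → u
j(9)−d(3): 6 → g
y(24)−d(3): 21 → v

yppmbmugv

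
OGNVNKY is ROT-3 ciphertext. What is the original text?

O(14): 14−3=11 → L
G(6): 6−3=3 → D
N(13): 13−3=10 → K
V(21): 21−3=18 → S
N(13): 13−3=10 → K
K(10): 10−3=7 → H
Y(24): 24−3=21 → V

LDKSKHV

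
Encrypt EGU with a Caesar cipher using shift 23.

E(4): 4+23=27≡1 → B
G(6): 6+23=29≡3 → D
U(20): 20+23=43≡17 → R

BDR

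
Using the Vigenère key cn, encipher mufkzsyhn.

Repeat the key across the message: cncncncnc
m(12)+c(2): 14 → o
u(20)+n(13): 33≡7 → h
f(5)+c(2): 7 → h
k(10)+n(13): 23 → x
z(25)+c(2): 27≡1 → b
s(18)+n(13): 31≡5 → f
y(24)+c(2): 26≡0 → a
h(7)+n(13): 20 → u
n(13)+c(2): 15 → p

ohhxbfaup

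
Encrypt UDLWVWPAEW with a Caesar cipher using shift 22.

QZHSRSLWAS

U(20): 20+22=42≡16 → Q
D(3): 3+22=25 → Z
L(11): 11+22=33≡7 → H
W(22): 22+22=44≡18 → S
V(21): 21+22=43≡17 → R
W(22): 22+22=44≡18 → S
P(15): 15+22=37≡11 → L
A(0): 0+22=22 → W
E(4): 4+22=26≡0 → A
W(22): 22+22=44≡18 → S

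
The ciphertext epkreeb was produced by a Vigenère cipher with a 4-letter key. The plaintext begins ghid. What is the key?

Subtract each crib letter from the matching ciphertext letter (mod 26):
e(4)−g(6)=-2≡24 → y
p(15)−h(7)=8 → i
k(10)−i(8)=2 → c
r(17)−d(3)=14 → o

yico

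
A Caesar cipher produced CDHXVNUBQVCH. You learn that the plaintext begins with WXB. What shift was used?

6

From the crib: C(2)−W(22)=-20≡6, so the shift is 6.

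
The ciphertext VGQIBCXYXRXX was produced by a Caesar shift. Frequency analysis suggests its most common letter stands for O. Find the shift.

The most frequent ciphertext letter is X (appears 4 times).
X is position 23; O is position 14.
Shift = 9.

9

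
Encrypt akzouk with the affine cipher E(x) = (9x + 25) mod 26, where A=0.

zlqvxl

a(0): 9·0+25=25 → z
k(10): 9·10+25=115≡11 → l
z(25): 9·25+25=250≡16 → q
o(14): 9·14+25=151≡21 → v
u(20): 9·20+25=205≡23 → x
k(10): 9·10+25=115≡11 → l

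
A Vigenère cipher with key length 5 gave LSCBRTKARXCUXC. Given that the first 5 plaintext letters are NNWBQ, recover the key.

YFGAB

Subtract each crib letter from the matching ciphertext letter (mod 26):
L(11)−N(13)=-2≡24 → Y
S(18)−N(13)=5 → F
C(2)−W(22)=-20≡6 → G
B(1)−B(1)=0 → A
R(17)−Q(16)=1 → B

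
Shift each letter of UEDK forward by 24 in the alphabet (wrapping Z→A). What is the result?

U(20): 20+24=44≡18 → S
E(4): 4+24=28≡2 → C
D(3): 3+24=27≡1 → B
K(10): 10+24=34≡8 → I

SCBI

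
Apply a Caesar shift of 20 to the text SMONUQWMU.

MGIHOKQGO

S(18): 18+20=38≡12 → M
M(12): 12+20=32≡6 → G
O(14): 14+20=34≡8 → I
N(13): 13+20=33≡7 → H
U(20): 20+20=40≡14 → O
Q(16): 16+20=36≡10 → K
W(22): 22+20=42≡16 → Q
M(12): 12+20=32≡6 → G
U(20): 20+20=40≡14 → O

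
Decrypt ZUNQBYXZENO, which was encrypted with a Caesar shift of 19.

Z(25): 25−19=6 → G
U(20): 20−19=1 → B
N(13): 13−19=-6≡20 → U
Q(16): 16−19=-3≡23 → X
B(1): 1−19=-18≡8 → I
Y(24): 24−19=5 → F
X(23): 23−19=4 → E
Z(25): 25−19=6 → G
E(4): 4−19=-15≡11 → L
N(13): 13−19=-6≡20 → U
O(14): 14−19=-5≡21 → V

GBUXIFEGLUV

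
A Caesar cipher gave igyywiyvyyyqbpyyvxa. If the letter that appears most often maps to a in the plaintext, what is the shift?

The most frequent ciphertext letter is y (appears 8 times).
y is position 24; a is position 0.
Shift = 24.

24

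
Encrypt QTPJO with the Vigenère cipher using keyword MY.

CRBHA

Repeat the key across the message: MYMYM
Q(16)+M(12): 28≡2 → C
T(19)+Y(24): 43≡17 → R
P(15)+M(12): 27≡1 → B
J(9)+Y(24): 33≡7 → H
O(14)+M(12): 26≡0 → A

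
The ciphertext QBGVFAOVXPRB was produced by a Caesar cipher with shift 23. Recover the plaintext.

Q(16): 16−23=-7≡19 → T
B(1): 1−23=-22≡4 → E
G(6): 6−23=-17≡9 → J
V(21): 21−23=-2≡24 → Y
F(5): 5−23=-18≡8 → I
A(0): 0−23=-23≡3 → D
O(14): 14−23=-9≡17 → R
V(21): 21−23=-2≡24 → Y
X(23): 23−23=0 → A
P(15): 15−23=-8≡18 → S
R(17): 17−23=-6≡20 → U
B(1): 1−23=-22≡4 → E

TEJYIDRYASUE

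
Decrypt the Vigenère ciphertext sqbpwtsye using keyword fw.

Repeat the key across the ciphertext: fwfwfwfwf
s(18)−f(5): 13 → n
q(16)−w(22): -6≡20 → u
b(1)−f(5): -4≡22 → w
p(15)−w(22): -7≡19 → t
w(22)−f(5): 17 → r
t(19)−w(22): -3≡23 → x
s(18)−f(5): 13 → n
y(24)−w(22): 2 → c
e(4)−f(5): -1≡25 → z

nuwtrxncz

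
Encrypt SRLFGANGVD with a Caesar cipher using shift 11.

DCWQRLYRGO

S(18): 18+11=29≡3 → D
R(17): 17+11=28≡2 → C
L(11): 11+11=22 → W
F(5): 5+11=16 → Q
G(6): 6+11=17 → R
A(0): 0+11=11 → L
N(13): 13+11=24 → Y
G(6): 6+11=17 → R
V(21): 21+11=32≡6 → G
D(3): 3+11=14 → O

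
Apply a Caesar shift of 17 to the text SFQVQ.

S(18): 18+17=35≡9 → J
F(5): 5+17=22 → W
Q(16): 16+17=33≡7 → H
V(21): 21+17=38≡12 → M
Q(16): 16+17=33≡7 → H

JWHMH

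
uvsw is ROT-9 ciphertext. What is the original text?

u(20): 20−9=11 → l
v(21): 21−9=12 → m
s(18): 18−9=9 → j
w(22): 22−9=13 → n

lmjn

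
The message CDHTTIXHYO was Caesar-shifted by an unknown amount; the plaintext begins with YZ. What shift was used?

From the crib: C(2)−Y(24)=-22≡4, so the shift is 4.

4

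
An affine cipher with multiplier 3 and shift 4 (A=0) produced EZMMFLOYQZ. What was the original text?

AHUUJLMYEH

The inverse of 3 mod 26 is 9, since 3·9=27≡1. Apply D(y)=9·(y−4) mod 26:
E(4): 9·(4−4)=0 → A
Z(25): 9·(25−4)=189≡7 → H
M(12): 9·(12−4)=72≡20 → U
M(12): 9·(12−4)=72≡20 → U
F(5): 9·(5−4)=9 → J
L(11): 9·(11−4)=63≡11 → L
O(14): 9·(14−4)=90≡12 → M
Y(24): 9·(24−4)=180≡24 → Y
Q(16): 9·(16−4)=108≡4 → E
Z(25): 9·(25−4)=189≡7 → H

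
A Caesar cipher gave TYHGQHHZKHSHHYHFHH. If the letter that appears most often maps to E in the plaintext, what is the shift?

The most frequent ciphertext letter is H (appears 9 times).
H is position 7; E is position 4.
Shift = 3.

3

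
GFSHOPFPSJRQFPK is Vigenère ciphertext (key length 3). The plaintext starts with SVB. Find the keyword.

Subtract each crib letter from the matching ciphertext letter (mod 26):
G(6)−S(18)=-12≡14 → O
F(5)−V(21)=-16≡10 → K
S(18)−B(1)=17 → R

OKR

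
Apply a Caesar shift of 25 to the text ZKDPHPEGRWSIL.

YJCOGODFQVRHK

Z(25): 25+25=50≡24 → Y
K(10): 10+25=35≡9 → J
D(3): 3+25=28≡2 → C
P(15): 15+25=40≡14 → O
H(7): 7+25=32≡6 → G
P(15): 15+25=40≡14 → O
E(4): 4+25=29≡3 → D
G(6): 6+25=31≡5 → F
R(17): 17+25=42≡16 → Q
W(22): 22+25=47≡21 → V
S(18): 18+25=43≡17 → R
I(8): 8+25=33≡7 → H
L(11): 11+25=36≡10 → K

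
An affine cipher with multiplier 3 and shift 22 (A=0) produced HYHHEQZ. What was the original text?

VSVVUYB

The inverse of 3 mod 26 is 9, since 3·9=27≡1. Apply D(y)=9·(y−22) mod 26:
H(7): 9·(7−22)=-135≡21 → V
Y(24): 9·(24−22)=18 → S
H(7): 9·(7−22)=-135≡21 → V
H(7): 9·(7−22)=-135≡21 → V
E(4): 9·(4−22)=-162≡20 → U
Q(16): 9·(16−22)=-54≡24 → Y
Z(25): 9·(25−22)=27≡1 → B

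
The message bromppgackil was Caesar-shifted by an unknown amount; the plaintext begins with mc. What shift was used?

15

From the crib: b(1)−m(12)=-11≡15, so the shift is 15.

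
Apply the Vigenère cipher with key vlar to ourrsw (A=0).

Repeat the key across the message: vlarvl
o(14)+v(21): 35≡9 → j
u(20)+l(11): 31≡5 → f
r(17)+a(0): 17 → r
r(17)+r(17): 34≡8 → i
s(18)+v(21): 39≡13 → n
w(22)+l(11): 33≡7 → h

jfrinh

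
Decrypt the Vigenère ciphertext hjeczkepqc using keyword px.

smpfknpsbf

Repeat the key across the ciphertext: pxpxpxpxpx
h(7)−p(15): -8≡18 → s
j(9)−x(23): -14≡12 → m
e(4)−p(15): -11≡15 → p
c(2)−x(23): -21≡5 → f
z(25)−p(15): 10 → k
k(10)−x(23): -13≡13 → n
e(4)−p(15): -11≡15 → p
p(15)−x(23): -8≡18 → s
q(16)−p(15): 1 → b
c(2)−x(23): -21≡5 → f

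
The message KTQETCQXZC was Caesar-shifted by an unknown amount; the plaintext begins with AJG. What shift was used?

From the crib: K(10)−A(0)=10, so the shift is 10.

10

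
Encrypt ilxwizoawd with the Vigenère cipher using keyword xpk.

Repeat the key across the message: xpkxpkxpkx
i(8)+x(23): 31≡5 → f
l(11)+p(15): 26≡0 → a
x(23)+k(10): 33≡7 → h
w(22)+x(23): 45≡19 → t
i(8)+p(15): 23 → x
z(25)+k(10): 35≡9 → j
o(14)+x(23): 37≡11 → l
a(0)+p(15): 15 → p
w(22)+k(10): 32≡6 → g
d(3)+x(23): 26≡0 → a

fahtxjlpga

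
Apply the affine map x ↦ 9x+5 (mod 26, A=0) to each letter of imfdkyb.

zjygrno

i(8): 9·8+5=77≡25 → z
m(12): 9·12+5=113≡9 → j
f(5): 9·5+5=50≡24 → y
d(3): 9·3+5=32≡6 → g
k(10): 9·10+5=95≡17 → r
y(24): 9·24+5=221≡13 → n
b(1): 9·1+5=14 → o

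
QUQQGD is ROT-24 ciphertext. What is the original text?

SWSSIF

Q(16): 16−24=-8≡18 → S
U(20): 20−24=-4≡22 → W
Q(16): 16−24=-8≡18 → S
Q(16): 16−24=-8≡18 → S
G(6): 6−24=-18≡8 → I
D(3): 3−24=-21≡5 → F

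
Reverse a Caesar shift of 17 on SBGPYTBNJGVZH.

S(18): 18−17=1 → B
B(1): 1−17=-16≡10 → K
G(6): 6−17=-11≡15 → P
P(15): 15−17=-2≡24 → Y
Y(24): 24−17=7 → H
T(19): 19−17=2 → C
B(1): 1−17=-16≡10 → K
N(13): 13−17=-4≡22 → W
J(9): 9−17=-8≡18 → S
G(6): 6−17=-11≡15 → P
V(21): 21−17=4 → E
Z(25): 25−17=8 → I
H(7): 7−17=-10≡16 → Q

BKPYHCKWSPEIQ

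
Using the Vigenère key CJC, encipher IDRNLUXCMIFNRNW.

KMTPUWZLOKOPTWY

Repeat the key across the message: CJCCJCCJCCJCCJC
I(8)+C(2): 10 → K
D(3)+J(9): 12 → M
R(17)+C(2): 19 → T
N(13)+C(2): 15 → P
L(11)+J(9): 20 → U
U(20)+C(2): 22 → W
X(23)+C(2): 25 → Z
C(2)+J(9): 11 → L
M(12)+C(2): 14 → O
I(8)+C(2): 10 → K
F(5)+J(9): 14 → O
N(13)+C(2): 15 → P
R(17)+C(2): 19 → T
N(13)+J(9): 22 → W
W(22)+C(2): 24 → Y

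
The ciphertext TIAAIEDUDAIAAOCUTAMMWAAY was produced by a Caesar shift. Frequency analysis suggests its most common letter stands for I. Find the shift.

The most frequent ciphertext letter is A (appears 8 times).
A is position 0; I is position 8.
Shift = -8≡18.

18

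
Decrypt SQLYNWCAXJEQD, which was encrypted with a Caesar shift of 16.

S(18): 18−16=2 → C
Q(16): 16−16=0 → A
L(11): 11−16=-5≡21 → V
Y(24): 24−16=8 → I
N(13): 13−16=-3≡23 → X
W(22): 22−16=6 → G
C(2): 2−16=-14≡12 → M
A(0): 0−16=-16≡10 → K
X(23): 23−16=7 → H
J(9): 9−16=-7≡19 → T
E(4): 4−16=-12≡14 → O
Q(16): 16−16=0 → A
D(3): 3−16=-13≡13 → N

CAVIXGMKHTOAN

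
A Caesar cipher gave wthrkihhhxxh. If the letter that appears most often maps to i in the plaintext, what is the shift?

25

The most frequent ciphertext letter is h (appears 5 times).
h is position 7; i is position 8.
Shift = -1≡25.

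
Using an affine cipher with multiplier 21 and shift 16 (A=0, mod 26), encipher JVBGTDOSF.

XPLMZBYER

J(9): 21·9+16=205≡23 → X
V(21): 21·21+16=457≡15 → P
B(1): 21·1+16=37≡11 → L
G(6): 21·6+16=142≡12 → M
T(19): 21·19+16=415≡25 → Z
D(3): 21·3+16=79≡1 → B
O(14): 21·14+16=310≡24 → Y
S(18): 21·18+16=394≡4 → E
F(5): 21·5+16=121≡17 → R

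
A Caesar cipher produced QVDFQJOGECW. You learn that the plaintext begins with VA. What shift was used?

From the crib: Q(16)−V(21)=-5≡21, so the shift is 21.

21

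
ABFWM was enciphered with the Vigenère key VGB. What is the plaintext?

FVEBG

Repeat the key across the ciphertext: VGBVG
A(0)−V(21): -21≡5 → F
B(1)−G(6): -5≡21 → V
F(5)−B(1): 4 → E
W(22)−V(21): 1 → B
M(12)−G(6): 6 → G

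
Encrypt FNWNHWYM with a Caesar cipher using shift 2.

HPYPJYAO

F(5): 5+2=7 → H
N(13): 13+2=15 → P
W(22): 22+2=24 → Y
N(13): 13+2=15 → P
H(7): 7+2=9 → J
W(22): 22+2=24 → Y
Y(24): 24+2=26≡0 → A
M(12): 12+2=14 → O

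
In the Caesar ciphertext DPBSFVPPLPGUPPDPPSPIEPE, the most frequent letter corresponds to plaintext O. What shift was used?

1

The most frequent ciphertext letter is P (appears 10 times).
P is position 15; O is position 14.
Shift = 1.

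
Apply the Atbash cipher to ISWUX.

RHDFC

I(8) → R(17)
S(18) → H(7)
W(22) → D(3)
U(20) → F(5)
X(23) → C(2)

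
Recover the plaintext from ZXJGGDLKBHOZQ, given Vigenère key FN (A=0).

Repeat the key across the ciphertext: FNFNFNFNFNFNF
Z(25)−F(5): 20 → U
X(23)−N(13): 10 → K
J(9)−F(5): 4 → E
G(6)−N(13): -7≡19 → T
G(6)−F(5): 1 → B
D(3)−N(13): -10≡16 → Q
L(11)−F(5): 6 → G
K(10)−N(13): -3≡23 → X
B(1)−F(5): -4≡22 → W
H(7)−N(13): -6≡20 → U
O(14)−F(5): 9 → J
Z(25)−N(13): 12 → M
Q(16)−F(5): 11 → L

UKETBQGXWUJML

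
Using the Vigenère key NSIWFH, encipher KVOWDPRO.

Repeat the key across the message: NSIWFHNS
K(10)+N(13): 23 → X
V(21)+S(18): 39≡13 → N
O(14)+I(8): 22 → W
W(22)+W(22): 44≡18 → S
D(3)+F(5): 8 → I
P(15)+H(7): 22 → W
R(17)+N(13): 30≡4 → E
O(14)+S(18): 32≡6 → G

XNWSIWEG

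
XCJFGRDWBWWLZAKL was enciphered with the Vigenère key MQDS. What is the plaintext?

Repeat the key across the ciphertext: MQDSMQDSMQDSMQDS
X(23)−M(12): 11 → L
C(2)−Q(16): -14≡12 → M
J(9)−D(3): 6 → G
F(5)−S(18): -13≡13 → N
G(6)−M(12): -6≡20 → U
R(17)−Q(16): 1 → B
D(3)−D(3): 0 → A
W(22)−S(18): 4 → E
B(1)−M(12): -11≡15 → P
W(22)−Q(16): 6 → G
W(22)−D(3): 19 → T
L(11)−S(18): -7≡19 → T
Z(25)−M(12): 13 → N
A(0)−Q(16): -16≡10 → K
K(10)−D(3): 7 → H
L(11)−S(18): -7≡19 → T

LMGNUBAEPGTTNKHT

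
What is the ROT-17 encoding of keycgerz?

k(10): 10+17=27≡1 → b
e(4): 4+17=21 → v
y(24): 24+17=41≡15 → p
c(2): 2+17=19 → t
g(6): 6+17=23 → x
e(4): 4+17=21 → v
r(17): 17+17=34≡8 → i
z(25): 25+17=42≡16 → q

bvptxviq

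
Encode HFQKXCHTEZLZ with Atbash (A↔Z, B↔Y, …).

SUJPCXSGVAOA

H(7) → S(18)
F(5) → U(20)
Q(16) → J(9)
K(10) → P(15)
X(23) → C(2)
C(2) → X(23)
H(7) → S(18)
T(19) → G(6)
E(4) → V(21)
Z(25) → A(0)
L(11) → O(14)
Z(25) → A(0)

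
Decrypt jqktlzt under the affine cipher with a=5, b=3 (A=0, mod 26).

The inverse of 5 mod 26 is 21, since 5·21=105≡1. Apply D(y)=21·(y−3) mod 26:
j(9): 21·(9−3)=126≡22 → w
q(16): 21·(16−3)=273≡13 → n
k(10): 21·(10−3)=147≡17 → r
t(19): 21·(19−3)=336≡24 → y
l(11): 21·(11−3)=168≡12 → m
z(25): 21·(25−3)=462≡20 → u
t(19): 21·(19−3)=336≡24 → y

wnrymuy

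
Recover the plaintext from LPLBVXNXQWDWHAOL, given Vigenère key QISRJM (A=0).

Repeat the key across the ciphertext: QISRJMQISRJMQISR
L(11)−Q(16): -5≡21 → V
P(15)−I(8): 7 → H
L(11)−S(18): -7≡19 → T
B(1)−R(17): -16≡10 → K
V(21)−J(9): 12 → M
X(23)−M(12): 11 → L
N(13)−Q(16): -3≡23 → X
X(23)−I(8): 15 → P
Q(16)−S(18): -2≡24 → Y
W(22)−R(17): 5 → F
D(3)−J(9): -6≡20 → U
W(22)−M(12): 10 → K
H(7)−Q(16): -9≡17 → R
A(0)−I(8): -8≡18 → S
O(14)−S(18): -4≡22 → W
L(11)−R(17): -6≡20 → U

VHTKMLXPYFUKRSWU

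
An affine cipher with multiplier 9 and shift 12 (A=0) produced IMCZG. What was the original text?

The inverse of 9 mod 26 is 3, since 9·3=27≡1. Apply D(y)=3·(y−12) mod 26:
I(8): 3·(8−12)=-12≡14 → O
M(12): 3·(12−12)=0 → A
C(2): 3·(2−12)=-30≡22 → W
Z(25): 3·(25−12)=39≡13 → N
G(6): 3·(6−12)=-18≡8 → I

OAWNI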